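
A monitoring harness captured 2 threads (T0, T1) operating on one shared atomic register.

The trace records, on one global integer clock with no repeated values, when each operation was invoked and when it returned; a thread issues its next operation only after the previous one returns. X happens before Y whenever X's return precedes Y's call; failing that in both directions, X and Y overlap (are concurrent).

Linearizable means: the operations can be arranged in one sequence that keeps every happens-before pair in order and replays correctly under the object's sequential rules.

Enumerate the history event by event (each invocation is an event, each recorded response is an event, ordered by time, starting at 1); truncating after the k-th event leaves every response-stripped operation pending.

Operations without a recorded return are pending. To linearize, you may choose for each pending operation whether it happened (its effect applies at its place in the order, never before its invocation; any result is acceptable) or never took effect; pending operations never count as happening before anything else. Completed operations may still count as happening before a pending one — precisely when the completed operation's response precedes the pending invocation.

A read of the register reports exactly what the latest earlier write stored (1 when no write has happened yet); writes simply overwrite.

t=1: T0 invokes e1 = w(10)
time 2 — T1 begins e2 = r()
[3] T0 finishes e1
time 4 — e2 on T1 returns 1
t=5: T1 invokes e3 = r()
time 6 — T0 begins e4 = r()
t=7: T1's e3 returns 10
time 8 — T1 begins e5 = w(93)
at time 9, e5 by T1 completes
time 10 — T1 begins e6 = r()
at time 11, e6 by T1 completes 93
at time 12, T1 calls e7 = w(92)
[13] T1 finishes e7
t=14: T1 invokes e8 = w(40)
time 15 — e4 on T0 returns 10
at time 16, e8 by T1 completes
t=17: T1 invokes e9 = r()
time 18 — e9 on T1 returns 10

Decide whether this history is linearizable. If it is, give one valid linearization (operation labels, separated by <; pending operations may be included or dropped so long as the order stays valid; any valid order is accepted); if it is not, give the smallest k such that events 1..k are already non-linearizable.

prefix check: 1..17 passes, 1..18 fails once e9's time-18 response joins
all 12 real-time-respecting orders fail — 9 completed atomic register operations, no legal replay
take e1, e2, e3, e4, e5, e6, e7, e8, e9: step 2 already fails, because e2 r() → 1 cannot occur there
take e1, e2, e3, e5, e4, e6, e7, e8, e9: step 2 already fails, because e2 r() → 1 cannot occur there

not linearizable — minimal violating prefix: 18 events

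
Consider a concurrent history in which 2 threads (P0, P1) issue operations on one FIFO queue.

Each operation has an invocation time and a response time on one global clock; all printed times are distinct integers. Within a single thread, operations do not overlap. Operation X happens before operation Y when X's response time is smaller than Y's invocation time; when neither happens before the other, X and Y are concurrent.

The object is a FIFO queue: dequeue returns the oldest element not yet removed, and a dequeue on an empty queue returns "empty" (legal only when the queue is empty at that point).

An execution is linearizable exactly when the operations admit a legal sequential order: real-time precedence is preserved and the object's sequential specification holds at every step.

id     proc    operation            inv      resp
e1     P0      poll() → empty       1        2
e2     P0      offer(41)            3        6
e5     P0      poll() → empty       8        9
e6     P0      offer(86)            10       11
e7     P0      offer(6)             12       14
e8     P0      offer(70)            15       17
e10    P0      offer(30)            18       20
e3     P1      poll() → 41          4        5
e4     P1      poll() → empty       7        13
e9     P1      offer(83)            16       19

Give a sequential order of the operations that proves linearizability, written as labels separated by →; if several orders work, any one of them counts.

e1 → e2 → e3 → e4 → e5 → e6 → e7 → e8 → e9 → e10

after step 1 (e1 poll() → empty): queue <>
after step 2 (e2 offer(41)): queue <41>
after step 3 (e3 poll() → 41): queue <>
after step 4 (e4 poll() → empty): queue <>
after step 5 (e5 poll() → empty): queue <>
after step 6 (e6 offer(86)): queue <86>
after step 7 (e7 offer(6)): queue <86,6>
after step 8 (e8 offer(70)): queue <86,6,70>
after step 9 (e9 offer(83)): queue <86,6,70,83>
after step 10 (e10 offer(30)): queue <86,6,70,83,30>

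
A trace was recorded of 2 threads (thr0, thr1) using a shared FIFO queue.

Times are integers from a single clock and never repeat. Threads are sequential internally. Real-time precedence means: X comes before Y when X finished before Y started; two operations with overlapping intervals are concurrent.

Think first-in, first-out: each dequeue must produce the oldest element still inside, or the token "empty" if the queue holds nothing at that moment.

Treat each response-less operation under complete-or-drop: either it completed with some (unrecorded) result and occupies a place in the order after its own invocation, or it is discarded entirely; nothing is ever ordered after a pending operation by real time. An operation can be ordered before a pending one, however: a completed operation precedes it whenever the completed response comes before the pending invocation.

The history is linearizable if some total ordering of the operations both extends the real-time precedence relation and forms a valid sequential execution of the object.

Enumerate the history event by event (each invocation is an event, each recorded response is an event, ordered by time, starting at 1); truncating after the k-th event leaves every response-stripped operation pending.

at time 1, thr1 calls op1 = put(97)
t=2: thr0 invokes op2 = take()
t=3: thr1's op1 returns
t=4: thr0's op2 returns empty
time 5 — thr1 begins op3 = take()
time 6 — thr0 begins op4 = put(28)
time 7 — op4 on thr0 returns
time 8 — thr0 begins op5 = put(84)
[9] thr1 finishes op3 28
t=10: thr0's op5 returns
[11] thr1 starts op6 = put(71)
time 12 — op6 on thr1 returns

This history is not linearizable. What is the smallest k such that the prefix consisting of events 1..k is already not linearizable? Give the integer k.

events 1..8 are linearizable, e.g. via op2, op1, op3, op4:
1. op2 take() → empty, leaving queue <>
2. op1 put(97), leaving queue <97>
3. op3 take() (pending, included), leaving queue <>
4. op4 put(28), leaving queue <28>
at event 9 (op3's time-9 response) nothing linearizes any more
include/drop combinations of the 1 pending operation (op5) were all tried; none helps
e.g. op1, op2, op3, op4 (pending dropped): illegal at step 2, since op2 take() → empty cannot apply there
e.g. op1, op2, op4, op3 (pending dropped): illegal at step 2, since op2 take() → empty cannot apply there

9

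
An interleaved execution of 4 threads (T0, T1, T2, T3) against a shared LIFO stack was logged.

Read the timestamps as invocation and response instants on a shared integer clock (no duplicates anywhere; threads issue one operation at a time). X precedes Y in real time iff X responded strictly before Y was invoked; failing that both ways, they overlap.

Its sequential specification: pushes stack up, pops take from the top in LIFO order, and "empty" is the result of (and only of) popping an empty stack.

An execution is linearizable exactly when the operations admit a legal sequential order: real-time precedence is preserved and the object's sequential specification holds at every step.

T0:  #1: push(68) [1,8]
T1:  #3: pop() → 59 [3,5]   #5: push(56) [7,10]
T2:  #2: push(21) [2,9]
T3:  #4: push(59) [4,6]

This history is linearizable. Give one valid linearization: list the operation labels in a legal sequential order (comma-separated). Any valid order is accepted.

1. #1 push(68), leaving stack <68>
2. #2 push(21), leaving stack <68,21>
3. #4 push(59), leaving stack <68,21,59>
4. #3 pop() → 59, leaving stack <68,21>
5. #5 push(56), leaving stack <68,21,56>

#1, #2, #4, #3, #5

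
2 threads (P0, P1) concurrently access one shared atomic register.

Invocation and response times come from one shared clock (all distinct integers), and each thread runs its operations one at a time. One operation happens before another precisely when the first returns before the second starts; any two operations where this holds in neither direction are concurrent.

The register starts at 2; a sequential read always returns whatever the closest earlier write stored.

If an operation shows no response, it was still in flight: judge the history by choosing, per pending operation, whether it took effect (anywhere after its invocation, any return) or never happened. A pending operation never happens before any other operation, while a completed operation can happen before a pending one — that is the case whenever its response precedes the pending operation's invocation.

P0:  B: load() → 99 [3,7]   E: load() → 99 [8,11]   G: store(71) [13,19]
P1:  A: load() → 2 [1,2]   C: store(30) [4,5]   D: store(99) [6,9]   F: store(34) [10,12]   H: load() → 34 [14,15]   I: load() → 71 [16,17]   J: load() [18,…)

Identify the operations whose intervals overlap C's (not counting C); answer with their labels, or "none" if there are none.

B

C runs from 4 to 5; window-overlapping ops are concurrent
A [1,2]: before
B [3,7]: concurrent
D [6,9]: after
E [8,11]: after
F [10,12]: after
G [13,19]: after
H [14,15]: after
I [16,17]: after
J [18,…): after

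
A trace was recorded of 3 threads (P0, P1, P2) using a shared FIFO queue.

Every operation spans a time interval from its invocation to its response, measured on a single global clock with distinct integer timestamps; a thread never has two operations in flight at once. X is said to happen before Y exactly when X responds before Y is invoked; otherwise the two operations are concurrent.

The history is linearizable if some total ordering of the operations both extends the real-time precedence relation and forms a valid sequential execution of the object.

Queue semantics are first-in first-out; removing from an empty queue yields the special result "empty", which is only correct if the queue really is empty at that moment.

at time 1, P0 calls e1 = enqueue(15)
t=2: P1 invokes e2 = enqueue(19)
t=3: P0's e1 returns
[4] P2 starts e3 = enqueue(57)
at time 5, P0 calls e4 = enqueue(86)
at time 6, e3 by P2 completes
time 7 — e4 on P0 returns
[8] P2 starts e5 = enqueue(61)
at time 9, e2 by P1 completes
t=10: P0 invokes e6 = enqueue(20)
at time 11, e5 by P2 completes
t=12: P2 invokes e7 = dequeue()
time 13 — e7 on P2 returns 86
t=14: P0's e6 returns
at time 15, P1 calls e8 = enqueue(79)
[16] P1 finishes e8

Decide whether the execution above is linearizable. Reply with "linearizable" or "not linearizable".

cut after 12 events: linearizable; cut after 13 events (e7 responds, time 13): not linearizable
real-time-consistent orders of the 6 completed operations: 10 — all fail the FIFO queue replay
completion choices over the 1 pending operation (e6) were checked; none helps
sample order e1, e2, e3, e4, e5, e7 (pending dropped) stalls at step 6 — e7 dequeue() → 86 has no legal effect
sample order e1, e2, e4, e3, e5, e7 (pending dropped) stalls at step 6 — e7 dequeue() → 86 has no legal effect

not linearizable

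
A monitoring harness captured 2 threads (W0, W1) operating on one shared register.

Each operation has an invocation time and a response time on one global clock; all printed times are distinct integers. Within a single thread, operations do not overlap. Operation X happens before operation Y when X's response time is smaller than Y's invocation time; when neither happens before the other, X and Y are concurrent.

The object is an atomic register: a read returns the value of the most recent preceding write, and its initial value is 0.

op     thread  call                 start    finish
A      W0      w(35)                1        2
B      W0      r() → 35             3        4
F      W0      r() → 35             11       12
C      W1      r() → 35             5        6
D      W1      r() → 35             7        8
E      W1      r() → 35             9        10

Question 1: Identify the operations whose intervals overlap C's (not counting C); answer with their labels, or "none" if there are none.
Answer: none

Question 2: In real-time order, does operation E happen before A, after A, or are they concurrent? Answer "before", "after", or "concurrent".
Answer: after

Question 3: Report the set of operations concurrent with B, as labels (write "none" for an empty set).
Answer: none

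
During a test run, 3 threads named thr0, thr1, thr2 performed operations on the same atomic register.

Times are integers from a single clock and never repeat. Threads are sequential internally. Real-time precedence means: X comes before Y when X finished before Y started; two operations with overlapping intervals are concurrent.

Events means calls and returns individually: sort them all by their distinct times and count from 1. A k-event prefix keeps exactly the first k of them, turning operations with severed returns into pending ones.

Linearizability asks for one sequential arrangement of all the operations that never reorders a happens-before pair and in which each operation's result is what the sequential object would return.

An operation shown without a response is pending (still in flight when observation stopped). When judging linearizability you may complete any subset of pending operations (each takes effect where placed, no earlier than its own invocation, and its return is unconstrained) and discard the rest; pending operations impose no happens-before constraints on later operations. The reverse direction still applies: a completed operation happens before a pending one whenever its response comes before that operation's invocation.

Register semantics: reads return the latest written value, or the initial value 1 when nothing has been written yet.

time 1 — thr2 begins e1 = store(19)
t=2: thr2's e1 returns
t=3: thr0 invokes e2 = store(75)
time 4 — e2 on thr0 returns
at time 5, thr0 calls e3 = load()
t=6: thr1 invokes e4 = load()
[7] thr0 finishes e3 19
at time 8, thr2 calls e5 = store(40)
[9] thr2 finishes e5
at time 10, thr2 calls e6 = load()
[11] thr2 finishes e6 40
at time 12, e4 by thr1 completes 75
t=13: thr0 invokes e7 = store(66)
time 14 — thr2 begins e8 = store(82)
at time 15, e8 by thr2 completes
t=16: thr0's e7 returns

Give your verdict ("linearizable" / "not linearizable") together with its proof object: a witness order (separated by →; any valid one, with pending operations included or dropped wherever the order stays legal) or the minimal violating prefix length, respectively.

already the first 7 events (up to e3's response at time 7) admit no linearization; the first 6 still do
a single order respects real time; the 3 completed atomic register operations fail replay along it
including or dropping the 1 pending operation (e4) in any combination fails
one such order, e1, e2, e3 (pending dropped), breaks at step 3 where e3 load() → 19 is illegal

not linearizable — minimal violating prefix: 7 events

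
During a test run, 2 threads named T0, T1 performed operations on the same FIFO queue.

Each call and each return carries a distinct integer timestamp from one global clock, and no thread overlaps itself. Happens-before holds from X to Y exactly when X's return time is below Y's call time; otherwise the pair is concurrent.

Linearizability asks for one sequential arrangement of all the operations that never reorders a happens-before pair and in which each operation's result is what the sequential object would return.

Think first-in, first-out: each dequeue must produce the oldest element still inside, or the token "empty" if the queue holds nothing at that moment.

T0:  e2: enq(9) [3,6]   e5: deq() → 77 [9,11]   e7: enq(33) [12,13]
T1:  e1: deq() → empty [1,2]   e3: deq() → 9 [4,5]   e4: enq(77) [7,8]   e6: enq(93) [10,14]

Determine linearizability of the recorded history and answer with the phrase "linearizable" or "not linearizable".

witness order: e1, e2, e3, e4, e5, e6, e7
step 1: e1 deq() → empty — queue <>
step 2: e2 enq(9) — queue <9>
step 3: e3 deq() → 9 — queue <>
step 4: e4 enq(77) — queue <77>
step 5: e5 deq() → 77 — queue <>
step 6: e6 enq(93) — queue <93>
step 7: e7 enq(33) — queue <93,33>

linearizable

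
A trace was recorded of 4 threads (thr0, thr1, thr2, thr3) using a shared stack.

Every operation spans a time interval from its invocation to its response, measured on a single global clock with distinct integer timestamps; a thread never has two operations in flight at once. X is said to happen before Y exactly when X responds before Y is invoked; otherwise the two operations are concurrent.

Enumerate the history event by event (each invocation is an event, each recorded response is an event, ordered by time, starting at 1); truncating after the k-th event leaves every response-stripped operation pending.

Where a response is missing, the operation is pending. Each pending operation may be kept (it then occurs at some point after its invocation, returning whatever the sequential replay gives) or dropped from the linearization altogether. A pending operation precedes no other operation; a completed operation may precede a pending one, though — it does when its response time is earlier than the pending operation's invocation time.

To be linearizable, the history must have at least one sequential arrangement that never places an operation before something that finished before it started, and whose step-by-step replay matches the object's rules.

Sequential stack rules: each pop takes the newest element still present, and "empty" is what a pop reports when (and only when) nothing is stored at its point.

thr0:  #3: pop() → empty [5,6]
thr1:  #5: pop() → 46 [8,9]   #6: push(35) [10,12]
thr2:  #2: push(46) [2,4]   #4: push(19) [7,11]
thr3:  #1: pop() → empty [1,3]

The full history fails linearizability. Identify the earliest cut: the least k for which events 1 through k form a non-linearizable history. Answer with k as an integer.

events 1..5 are still linearizable — one witness is #1, #2:
step 1: #1 pop() → empty — stack <>
step 2: #2 push(46) — stack <46>
with event 6 included (#3 responding at time 6), all real-time-consistent orders fail
one such order, #1, #2, #3, breaks at step 3 where #3 pop() → empty is illegal
one such order, #2, #1, #3, breaks at step 2 where #1 pop() → empty is illegal

6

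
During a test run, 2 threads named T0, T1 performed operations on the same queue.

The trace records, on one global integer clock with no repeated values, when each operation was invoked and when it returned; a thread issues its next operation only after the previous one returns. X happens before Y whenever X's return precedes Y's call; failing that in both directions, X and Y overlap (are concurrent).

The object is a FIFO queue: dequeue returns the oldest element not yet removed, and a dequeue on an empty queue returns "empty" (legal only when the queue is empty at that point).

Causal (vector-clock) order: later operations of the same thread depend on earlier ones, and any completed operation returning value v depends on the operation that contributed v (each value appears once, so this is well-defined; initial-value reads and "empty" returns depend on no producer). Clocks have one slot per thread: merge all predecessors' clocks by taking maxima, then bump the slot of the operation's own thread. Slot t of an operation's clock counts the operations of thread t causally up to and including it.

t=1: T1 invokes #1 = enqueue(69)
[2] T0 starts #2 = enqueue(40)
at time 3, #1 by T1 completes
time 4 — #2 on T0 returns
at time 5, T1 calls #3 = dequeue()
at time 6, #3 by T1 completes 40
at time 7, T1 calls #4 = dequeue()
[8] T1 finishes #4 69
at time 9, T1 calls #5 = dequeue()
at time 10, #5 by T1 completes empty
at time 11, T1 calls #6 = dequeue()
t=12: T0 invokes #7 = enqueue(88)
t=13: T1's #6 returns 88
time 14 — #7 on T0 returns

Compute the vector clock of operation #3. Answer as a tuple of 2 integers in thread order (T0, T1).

root op #1, invoked 1: fresh clock plus T1's own tick → (0, 1)
root op #2, invoked 2: fresh clock plus T0's own tick → (1, 0)
#7, invoked 12, takes VC(#2)=(1, 0) under max, adds 1 for T0 → (2, 0)
#3, invoked 5, takes VC(#1)=(0, 1), VC(#2)=(1, 0) under max, adds 1 for T1 → (1, 2)
#4, invoked 7, takes VC(#1)=(0, 1), VC(#3)=(1, 2) under max, adds 1 for T1 → (1, 3)
#5, invoked 9, takes VC(#4)=(1, 3) under max, adds 1 for T1 → (1, 4)
#6, invoked 11, takes VC(#5)=(1, 4), VC(#7)=(2, 0) under max, adds 1 for T1 → (2, 5)
target: VC(#3) = (1, 2)

(1, 2)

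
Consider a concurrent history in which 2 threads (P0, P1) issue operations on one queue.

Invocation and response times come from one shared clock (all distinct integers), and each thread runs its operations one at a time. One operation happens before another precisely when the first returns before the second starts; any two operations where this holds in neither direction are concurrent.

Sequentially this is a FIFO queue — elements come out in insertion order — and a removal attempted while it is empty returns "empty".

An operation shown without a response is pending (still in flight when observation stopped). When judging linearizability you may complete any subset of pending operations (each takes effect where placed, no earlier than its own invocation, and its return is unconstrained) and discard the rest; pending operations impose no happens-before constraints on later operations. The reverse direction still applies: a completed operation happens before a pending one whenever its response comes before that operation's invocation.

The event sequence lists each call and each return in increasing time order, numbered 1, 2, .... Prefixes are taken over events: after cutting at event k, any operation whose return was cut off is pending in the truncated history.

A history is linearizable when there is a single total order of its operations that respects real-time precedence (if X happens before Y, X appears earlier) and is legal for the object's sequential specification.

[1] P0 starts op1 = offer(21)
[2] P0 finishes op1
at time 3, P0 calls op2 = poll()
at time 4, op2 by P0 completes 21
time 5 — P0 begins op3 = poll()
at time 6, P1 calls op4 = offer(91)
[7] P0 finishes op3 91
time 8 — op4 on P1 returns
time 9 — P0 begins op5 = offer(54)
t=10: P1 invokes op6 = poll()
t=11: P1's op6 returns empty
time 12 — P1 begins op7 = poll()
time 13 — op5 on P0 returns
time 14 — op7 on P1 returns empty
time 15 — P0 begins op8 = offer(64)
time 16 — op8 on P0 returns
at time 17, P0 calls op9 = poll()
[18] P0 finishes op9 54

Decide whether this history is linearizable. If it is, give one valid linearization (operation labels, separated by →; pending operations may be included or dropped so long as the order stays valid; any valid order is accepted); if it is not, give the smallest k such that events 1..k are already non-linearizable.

linearizable — witness: op1 → op2 → op4 → op3 → op6 → op7 → op5 → op8 → op9

1. op1 offer(21), leaving queue <21>
2. op2 poll() → 21, leaving queue <>
3. op4 offer(91), leaving queue <91>
4. op3 poll() → 91, leaving queue <>
5. op6 poll() → empty, leaving queue <>
6. op7 poll() → empty, leaving queue <>
7. op5 offer(54), leaving queue <54>
8. op8 offer(64), leaving queue <54,64>
9. op9 poll() → 54, leaving queue <64>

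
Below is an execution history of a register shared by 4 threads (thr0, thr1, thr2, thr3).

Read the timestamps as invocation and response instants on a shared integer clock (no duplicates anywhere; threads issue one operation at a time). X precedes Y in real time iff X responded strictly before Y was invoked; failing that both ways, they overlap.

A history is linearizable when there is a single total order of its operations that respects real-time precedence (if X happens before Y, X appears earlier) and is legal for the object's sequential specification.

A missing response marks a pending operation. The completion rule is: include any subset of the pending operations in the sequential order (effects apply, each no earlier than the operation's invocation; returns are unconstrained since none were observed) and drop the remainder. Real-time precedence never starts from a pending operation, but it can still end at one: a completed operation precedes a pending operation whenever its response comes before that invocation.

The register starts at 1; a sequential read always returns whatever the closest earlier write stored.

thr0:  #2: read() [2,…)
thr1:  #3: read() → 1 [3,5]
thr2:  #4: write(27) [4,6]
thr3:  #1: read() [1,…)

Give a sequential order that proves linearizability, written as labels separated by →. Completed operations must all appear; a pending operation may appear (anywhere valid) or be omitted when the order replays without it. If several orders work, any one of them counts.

after step 1 (#1 read() (pending, included)): value 1
after step 2 (#2 read() (pending, included)): value 1
after step 3 (#3 read() → 1): value 1
after step 4 (#4 write(27)): value 27

#1 → #2 → #3 → #4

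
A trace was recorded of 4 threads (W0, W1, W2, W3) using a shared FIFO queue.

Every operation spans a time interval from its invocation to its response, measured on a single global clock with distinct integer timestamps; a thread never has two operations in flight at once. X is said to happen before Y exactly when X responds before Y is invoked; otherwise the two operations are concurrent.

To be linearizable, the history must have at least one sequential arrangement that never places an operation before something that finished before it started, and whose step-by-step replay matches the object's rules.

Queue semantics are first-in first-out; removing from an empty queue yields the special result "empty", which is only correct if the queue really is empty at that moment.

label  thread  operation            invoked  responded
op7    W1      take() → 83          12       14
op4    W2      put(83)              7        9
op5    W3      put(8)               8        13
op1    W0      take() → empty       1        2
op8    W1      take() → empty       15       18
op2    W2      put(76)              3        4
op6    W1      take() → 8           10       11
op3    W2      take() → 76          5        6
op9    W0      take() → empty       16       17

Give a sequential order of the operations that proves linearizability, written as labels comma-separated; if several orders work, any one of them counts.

after step 1 (op1 take() → empty): queue <>
after step 2 (op2 put(76)): queue <76>
after step 3 (op3 take() → 76): queue <>
after step 4 (op5 put(8)): queue <8>
after step 5 (op4 put(83)): queue <8,83>
after step 6 (op6 take() → 8): queue <83>
after step 7 (op7 take() → 83): queue <>
after step 8 (op8 take() → empty): queue <>
after step 9 (op9 take() → empty): queue <>

op1, op2, op3, op5, op4, op6, op7, op8, op9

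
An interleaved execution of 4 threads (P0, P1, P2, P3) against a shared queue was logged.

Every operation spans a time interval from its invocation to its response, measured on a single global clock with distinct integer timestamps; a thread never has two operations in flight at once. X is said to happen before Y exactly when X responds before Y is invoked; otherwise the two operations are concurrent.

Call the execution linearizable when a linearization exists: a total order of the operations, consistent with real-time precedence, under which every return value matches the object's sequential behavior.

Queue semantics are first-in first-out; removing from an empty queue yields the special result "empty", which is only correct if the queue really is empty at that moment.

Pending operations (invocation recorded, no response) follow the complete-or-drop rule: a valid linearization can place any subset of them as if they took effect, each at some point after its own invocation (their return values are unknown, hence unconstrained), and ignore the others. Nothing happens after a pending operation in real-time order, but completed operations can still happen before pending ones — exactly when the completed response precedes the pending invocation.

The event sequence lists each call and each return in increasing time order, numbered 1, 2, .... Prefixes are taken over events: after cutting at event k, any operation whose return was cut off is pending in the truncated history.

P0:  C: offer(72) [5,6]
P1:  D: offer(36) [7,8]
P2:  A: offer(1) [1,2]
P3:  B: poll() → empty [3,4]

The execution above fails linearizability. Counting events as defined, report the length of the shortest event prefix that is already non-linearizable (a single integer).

4

one valid order for events 1..3 is A:
step 1: A offer(1) — queue <1>
include event 4 — B responding at 4 — and every candidate order breaks
one such order, A, B, breaks at step 2 where B poll() → empty is illegal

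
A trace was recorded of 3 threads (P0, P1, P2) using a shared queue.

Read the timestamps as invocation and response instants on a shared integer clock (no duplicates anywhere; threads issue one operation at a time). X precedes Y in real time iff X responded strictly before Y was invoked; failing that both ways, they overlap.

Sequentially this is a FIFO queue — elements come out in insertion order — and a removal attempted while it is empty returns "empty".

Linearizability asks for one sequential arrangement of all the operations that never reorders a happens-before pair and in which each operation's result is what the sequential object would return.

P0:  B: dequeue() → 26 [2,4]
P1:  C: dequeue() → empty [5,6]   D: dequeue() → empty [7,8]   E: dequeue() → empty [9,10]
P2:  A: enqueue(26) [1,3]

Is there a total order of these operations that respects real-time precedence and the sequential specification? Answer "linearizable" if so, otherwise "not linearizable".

linearizable

a witness: A, B, C, D, E
1. A enqueue(26), leaving queue <26>
2. B dequeue() → 26, leaving queue <>
3. C dequeue() → empty, leaving queue <>
4. D dequeue() → empty, leaving queue <>
5. E dequeue() → empty, leaving queue <>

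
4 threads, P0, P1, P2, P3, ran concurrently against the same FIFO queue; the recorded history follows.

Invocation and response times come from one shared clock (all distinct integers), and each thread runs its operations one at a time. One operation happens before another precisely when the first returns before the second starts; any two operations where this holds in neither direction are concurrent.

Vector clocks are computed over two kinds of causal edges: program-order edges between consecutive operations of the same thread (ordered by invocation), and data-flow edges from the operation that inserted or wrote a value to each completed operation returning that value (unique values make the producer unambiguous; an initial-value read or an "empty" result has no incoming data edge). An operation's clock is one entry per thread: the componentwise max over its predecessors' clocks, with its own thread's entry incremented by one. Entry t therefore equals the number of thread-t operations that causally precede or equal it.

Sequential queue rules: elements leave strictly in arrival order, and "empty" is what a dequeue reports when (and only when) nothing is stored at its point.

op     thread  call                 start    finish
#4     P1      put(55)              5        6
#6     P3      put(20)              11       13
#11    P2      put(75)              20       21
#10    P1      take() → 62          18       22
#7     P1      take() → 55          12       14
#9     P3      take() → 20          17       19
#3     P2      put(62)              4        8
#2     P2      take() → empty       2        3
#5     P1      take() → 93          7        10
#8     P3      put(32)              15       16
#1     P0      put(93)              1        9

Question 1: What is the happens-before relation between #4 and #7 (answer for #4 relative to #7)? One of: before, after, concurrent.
Answer: before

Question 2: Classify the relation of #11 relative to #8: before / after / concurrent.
Answer: after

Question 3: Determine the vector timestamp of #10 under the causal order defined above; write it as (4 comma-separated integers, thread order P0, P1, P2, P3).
Answer: (1, 4, 2, 0)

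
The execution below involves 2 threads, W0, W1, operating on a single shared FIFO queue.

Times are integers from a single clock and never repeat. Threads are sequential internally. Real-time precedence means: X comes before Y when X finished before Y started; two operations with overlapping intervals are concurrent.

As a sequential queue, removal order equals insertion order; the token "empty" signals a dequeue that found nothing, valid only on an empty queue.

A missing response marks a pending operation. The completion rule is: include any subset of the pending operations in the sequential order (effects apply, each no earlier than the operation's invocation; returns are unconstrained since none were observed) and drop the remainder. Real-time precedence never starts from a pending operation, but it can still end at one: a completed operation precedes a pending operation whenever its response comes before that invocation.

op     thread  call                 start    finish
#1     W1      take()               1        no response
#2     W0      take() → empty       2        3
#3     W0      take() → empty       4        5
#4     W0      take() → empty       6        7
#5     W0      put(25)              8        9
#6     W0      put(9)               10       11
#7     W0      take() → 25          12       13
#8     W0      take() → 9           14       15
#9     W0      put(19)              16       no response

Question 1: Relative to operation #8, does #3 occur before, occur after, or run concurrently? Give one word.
#3 spans [4,5], #8 spans [14,15]
resp(#3)=5 < inv(#8)=14

before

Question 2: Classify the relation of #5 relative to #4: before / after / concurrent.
#5 spans [8,9], #4 spans [6,7]
resp(#4)=7 < inv(#5)=8

after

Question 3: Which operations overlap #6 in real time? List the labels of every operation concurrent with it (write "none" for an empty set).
#6 spans [10,11]; an op avoiding the whole window 10..11 is ordered, any other is concurrent
#1 [1,…): concurrent
#2 [2,3]: before
#3 [4,5]: before
#4 [6,7]: before
#5 [8,9]: before
#7 [12,13]: after
#8 [14,15]: after
#9 [16,…): after

#1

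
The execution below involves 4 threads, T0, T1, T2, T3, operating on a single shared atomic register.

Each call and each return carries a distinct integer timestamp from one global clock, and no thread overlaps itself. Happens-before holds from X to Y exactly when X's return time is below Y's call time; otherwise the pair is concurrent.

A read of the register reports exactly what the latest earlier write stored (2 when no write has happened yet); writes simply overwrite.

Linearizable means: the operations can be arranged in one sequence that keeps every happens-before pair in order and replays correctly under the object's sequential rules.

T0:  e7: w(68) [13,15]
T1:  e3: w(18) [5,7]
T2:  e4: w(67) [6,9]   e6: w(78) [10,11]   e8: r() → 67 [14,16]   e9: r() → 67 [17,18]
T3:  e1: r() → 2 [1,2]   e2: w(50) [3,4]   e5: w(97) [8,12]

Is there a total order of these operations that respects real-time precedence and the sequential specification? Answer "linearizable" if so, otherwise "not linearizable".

the violation lands at event 16, e8's response at time 16: events 1..15 linearize, events 1..16 do not
checked exhaustively: 10 real-time-consistent orders of 8 completed operations, zero legal atomic register replays
for example e1, e2, e3, e4, e5, e6, e7, e8 fails at step 8: e8 r() → 67 is not legal there
for example e1, e2, e3, e4, e5, e6, e8, e7 fails at step 7: e8 r() → 67 is not legal there

not linearizable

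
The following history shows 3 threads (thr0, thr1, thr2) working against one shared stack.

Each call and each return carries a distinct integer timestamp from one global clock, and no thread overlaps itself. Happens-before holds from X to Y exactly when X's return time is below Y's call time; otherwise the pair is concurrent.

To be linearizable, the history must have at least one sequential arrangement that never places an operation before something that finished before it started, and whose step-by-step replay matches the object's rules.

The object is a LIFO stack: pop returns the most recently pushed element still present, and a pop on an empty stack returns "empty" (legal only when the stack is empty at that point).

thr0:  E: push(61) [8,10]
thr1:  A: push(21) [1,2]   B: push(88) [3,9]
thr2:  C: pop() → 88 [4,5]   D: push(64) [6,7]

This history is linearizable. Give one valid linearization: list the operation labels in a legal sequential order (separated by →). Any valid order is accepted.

A → B → C → D → E

step 1: A push(21) — stack <21>
step 2: B push(88) — stack <21,88>
step 3: C pop() → 88 — stack <21>
step 4: D push(64) — stack <21,64>
step 5: E push(61) — stack <21,64,61>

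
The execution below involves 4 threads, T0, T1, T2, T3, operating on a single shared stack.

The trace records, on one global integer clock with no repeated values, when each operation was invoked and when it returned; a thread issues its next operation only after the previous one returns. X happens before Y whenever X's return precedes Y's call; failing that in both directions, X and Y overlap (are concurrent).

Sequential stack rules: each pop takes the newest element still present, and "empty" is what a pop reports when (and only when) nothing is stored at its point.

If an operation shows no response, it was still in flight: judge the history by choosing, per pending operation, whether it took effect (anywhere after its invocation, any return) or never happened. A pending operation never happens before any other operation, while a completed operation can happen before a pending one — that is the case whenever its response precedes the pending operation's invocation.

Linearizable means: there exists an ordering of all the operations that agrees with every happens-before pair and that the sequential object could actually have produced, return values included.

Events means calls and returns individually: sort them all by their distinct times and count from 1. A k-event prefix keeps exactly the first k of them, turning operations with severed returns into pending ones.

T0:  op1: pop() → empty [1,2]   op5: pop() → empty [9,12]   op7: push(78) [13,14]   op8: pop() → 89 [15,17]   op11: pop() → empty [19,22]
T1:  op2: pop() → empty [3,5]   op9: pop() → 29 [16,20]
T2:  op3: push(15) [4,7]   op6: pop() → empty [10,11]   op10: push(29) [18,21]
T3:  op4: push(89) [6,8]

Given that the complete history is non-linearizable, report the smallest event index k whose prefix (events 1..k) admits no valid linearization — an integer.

one valid order for events 1..10 is op1, op2, op3, op4:
step 1: op1 pop() → empty — stack <>
step 2: op2 pop() → empty — stack <>
step 3: op3 push(15) — stack <15>
step 4: op4 push(89) — stack <15,89>
include event 11 — op6 responding at 11 — and every candidate order breaks
no escape via the 1 pending operation (op5): every completion choice fails
take op1, op2, op3, op4, op6 (pending dropped): step 5 already fails, because op6 pop() → empty cannot occur there
take op1, op2, op4, op3, op6 (pending dropped): step 5 already fails, because op6 pop() → empty cannot occur there

11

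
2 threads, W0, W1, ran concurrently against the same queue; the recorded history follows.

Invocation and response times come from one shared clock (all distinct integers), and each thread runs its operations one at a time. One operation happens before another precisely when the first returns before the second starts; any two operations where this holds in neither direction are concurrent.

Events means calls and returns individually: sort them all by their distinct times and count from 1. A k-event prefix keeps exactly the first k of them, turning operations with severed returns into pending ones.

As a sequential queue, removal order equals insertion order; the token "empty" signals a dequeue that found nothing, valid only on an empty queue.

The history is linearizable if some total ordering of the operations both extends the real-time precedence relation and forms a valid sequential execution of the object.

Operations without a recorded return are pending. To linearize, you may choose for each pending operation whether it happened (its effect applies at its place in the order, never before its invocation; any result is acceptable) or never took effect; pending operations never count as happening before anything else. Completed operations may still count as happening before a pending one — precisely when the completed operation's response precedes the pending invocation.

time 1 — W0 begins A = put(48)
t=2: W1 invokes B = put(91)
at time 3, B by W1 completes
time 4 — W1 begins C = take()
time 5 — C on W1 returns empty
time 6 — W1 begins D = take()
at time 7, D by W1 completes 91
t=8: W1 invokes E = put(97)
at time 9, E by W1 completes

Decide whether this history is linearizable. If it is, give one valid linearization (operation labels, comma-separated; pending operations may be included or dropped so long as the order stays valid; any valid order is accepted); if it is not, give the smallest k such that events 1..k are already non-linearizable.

events 1..4 are fine; event 5 — the response of C at time 5 — makes the prefix non-linearizable
one real-time candidate order over the 2 completed operations — the queue replay rejects it
including or dropping the 1 pending operation (A) in any combination fails
one such order, B, C (pending dropped), breaks at step 2 where C take() → empty is illegal

not linearizable — minimal violating prefix: 5 events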